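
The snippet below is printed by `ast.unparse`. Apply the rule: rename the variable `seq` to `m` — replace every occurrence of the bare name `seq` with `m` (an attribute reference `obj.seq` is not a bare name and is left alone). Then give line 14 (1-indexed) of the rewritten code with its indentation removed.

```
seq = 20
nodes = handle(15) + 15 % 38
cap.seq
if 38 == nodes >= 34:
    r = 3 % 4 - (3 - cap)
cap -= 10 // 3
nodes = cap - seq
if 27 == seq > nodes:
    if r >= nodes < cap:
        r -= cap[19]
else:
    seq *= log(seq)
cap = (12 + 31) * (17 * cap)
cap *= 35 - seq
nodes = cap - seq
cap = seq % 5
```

cap *= 35 - m

Transformed code:
m = 20
nodes = handle(15) + 15 % 38
cap.seq
if 38 == nodes >= 34:
    r = 3 % 4 - (3 - cap)
cap -= 10 // 3
nodes = cap - m
if 27 == m > nodes:
    if r >= nodes < cap:
        r -= cap[19]
else:
    m *= log(m)
cap = (12 + 31) * (17 * cap)
cap *= 35 - m
nodes = cap - m
cap = m % 5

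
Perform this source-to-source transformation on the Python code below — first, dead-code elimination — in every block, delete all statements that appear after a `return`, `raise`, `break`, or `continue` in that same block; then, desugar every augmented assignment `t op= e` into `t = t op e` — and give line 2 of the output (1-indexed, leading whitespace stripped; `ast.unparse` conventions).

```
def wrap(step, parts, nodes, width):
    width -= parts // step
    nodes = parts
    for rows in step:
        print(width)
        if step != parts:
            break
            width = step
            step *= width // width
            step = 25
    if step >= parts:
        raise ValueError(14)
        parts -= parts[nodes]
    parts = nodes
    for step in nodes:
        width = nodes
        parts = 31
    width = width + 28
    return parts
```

Transformed code:
def wrap(step, parts, nodes, width):
    width = width - parts // step
    nodes = parts
    for rows in step:
        print(width)
        if step != parts:
            break
    if step >= parts:
        raise ValueError(14)
    parts = nodes
    for step in nodes:
        width = nodes
        parts = 31
    width = width + 28
    return parts

width = width - parts // step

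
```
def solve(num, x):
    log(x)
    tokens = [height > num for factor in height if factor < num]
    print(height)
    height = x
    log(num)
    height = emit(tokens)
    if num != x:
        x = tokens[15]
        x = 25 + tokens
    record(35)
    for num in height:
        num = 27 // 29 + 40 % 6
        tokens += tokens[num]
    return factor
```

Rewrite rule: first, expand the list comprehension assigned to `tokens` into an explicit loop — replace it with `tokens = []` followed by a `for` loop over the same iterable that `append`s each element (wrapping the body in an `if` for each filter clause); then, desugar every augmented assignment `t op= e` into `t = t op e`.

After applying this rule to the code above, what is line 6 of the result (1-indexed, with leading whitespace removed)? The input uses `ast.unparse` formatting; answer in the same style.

tokens.append(height > num)

Transformed code:
def solve(num, x):
    log(x)
    tokens = []
    for factor in height:
        if factor < num:
            tokens.append(height > num)
    print(height)
    height = x
    log(num)
    height = emit(tokens)
    if num != x:
        x = tokens[15]
        x = 25 + tokens
    record(35)
    for num in height:
        num = 27 // 29 + 40 % 6
        tokens = tokens + tokens[num]
    return factor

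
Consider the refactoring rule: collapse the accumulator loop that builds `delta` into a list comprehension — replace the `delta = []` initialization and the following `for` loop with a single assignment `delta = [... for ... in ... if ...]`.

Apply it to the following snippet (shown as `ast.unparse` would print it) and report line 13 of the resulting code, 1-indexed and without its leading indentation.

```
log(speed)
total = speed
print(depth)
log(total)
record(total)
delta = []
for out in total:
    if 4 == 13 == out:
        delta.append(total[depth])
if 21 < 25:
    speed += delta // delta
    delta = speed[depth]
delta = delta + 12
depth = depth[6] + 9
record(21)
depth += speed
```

Transformed code:
log(speed)
total = speed
print(depth)
log(total)
record(total)
delta = [total[depth] for out in total if 4 == 13 == out]
if 21 < 25:
    speed += delta // delta
    delta = speed[depth]
delta = delta + 12
depth = depth[6] + 9
record(21)
depth += speed

depth += speed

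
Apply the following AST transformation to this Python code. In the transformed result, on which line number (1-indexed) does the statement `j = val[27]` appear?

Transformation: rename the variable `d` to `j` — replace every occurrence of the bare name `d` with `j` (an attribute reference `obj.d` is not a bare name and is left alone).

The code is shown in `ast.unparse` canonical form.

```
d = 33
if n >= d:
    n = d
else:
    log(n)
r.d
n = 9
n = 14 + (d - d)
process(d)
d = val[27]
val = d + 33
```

Transformed code:
j = 33
if n >= j:
    n = j
else:
    log(n)
r.d
n = 9
n = 14 + (j - j)
process(j)
j = val[27]
val = j + 33

10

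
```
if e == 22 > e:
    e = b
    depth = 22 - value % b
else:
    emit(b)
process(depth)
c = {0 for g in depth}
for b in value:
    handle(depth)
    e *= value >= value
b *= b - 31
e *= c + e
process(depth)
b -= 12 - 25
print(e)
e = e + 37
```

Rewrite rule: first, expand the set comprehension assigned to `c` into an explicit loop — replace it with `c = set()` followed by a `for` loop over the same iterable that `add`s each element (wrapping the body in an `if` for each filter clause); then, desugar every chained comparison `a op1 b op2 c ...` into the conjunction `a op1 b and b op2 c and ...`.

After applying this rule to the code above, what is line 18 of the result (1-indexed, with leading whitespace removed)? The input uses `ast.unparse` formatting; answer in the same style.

e = e + 37

Transformed code:
if e == 22 and 22 > e:
    e = b
    depth = 22 - value % b
else:
    emit(b)
process(depth)
c = set()
for g in depth:
    c.add(0)
for b in value:
    handle(depth)
    e *= value >= value
b *= b - 31
e *= c + e
process(depth)
b -= 12 - 25
print(e)
e = e + 37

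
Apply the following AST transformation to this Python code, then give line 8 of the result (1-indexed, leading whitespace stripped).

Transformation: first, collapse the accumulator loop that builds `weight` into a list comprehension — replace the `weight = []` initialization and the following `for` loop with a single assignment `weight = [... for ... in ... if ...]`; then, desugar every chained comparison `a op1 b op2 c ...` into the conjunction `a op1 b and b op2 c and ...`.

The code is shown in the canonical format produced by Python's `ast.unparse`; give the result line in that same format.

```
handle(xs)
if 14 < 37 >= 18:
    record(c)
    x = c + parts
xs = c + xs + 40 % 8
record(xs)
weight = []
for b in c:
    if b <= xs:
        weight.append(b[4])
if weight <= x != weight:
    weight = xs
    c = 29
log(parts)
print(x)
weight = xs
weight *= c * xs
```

if weight <= x and x != weight:

Transformed code:
handle(xs)
if 14 < 37 and 37 >= 18:
    record(c)
    x = c + parts
xs = c + xs + 40 % 8
record(xs)
weight = [b[4] for b in c if b <= xs]
if weight <= x and x != weight:
    weight = xs
    c = 29
log(parts)
print(x)
weight = xs
weight *= c * xs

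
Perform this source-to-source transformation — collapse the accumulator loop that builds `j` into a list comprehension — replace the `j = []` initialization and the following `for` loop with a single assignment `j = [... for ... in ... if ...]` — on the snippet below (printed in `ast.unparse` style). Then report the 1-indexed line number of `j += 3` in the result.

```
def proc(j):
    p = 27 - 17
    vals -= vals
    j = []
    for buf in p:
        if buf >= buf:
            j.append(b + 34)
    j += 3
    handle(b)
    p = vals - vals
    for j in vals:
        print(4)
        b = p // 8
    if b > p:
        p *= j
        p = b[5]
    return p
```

Transformed code:
def proc(j):
    p = 27 - 17
    vals -= vals
    j = [b + 34 for buf in p if buf >= buf]
    j += 3
    handle(b)
    p = vals - vals
    for j in vals:
        print(4)
        b = p // 8
    if b > p:
        p *= j
        p = b[5]
    return p

5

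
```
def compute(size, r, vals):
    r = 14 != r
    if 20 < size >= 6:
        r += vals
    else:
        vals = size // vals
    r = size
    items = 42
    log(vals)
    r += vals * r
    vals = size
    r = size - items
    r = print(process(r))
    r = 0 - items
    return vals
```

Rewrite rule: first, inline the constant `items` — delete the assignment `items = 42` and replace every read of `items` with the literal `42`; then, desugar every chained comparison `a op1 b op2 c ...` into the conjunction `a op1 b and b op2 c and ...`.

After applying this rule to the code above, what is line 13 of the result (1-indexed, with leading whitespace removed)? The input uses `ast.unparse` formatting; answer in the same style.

Transformed code:
def compute(size, r, vals):
    r = 14 != r
    if 20 < size and size >= 6:
        r += vals
    else:
        vals = size // vals
    r = size
    log(vals)
    r += vals * r
    vals = size
    r = size - 42
    r = print(process(r))
    r = 0 - 42
    return vals

r = 0 - 42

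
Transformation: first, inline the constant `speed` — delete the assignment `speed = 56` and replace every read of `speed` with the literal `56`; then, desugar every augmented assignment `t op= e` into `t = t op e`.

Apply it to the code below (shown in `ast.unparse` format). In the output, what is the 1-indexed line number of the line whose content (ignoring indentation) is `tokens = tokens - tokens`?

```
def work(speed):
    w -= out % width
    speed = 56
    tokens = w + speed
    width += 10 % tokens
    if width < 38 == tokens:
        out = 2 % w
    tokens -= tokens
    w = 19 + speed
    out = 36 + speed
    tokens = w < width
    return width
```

Transformed code:
def work(speed):
    w = w - out % width
    tokens = w + 56
    width = width + 10 % tokens
    if width < 38 == tokens:
        out = 2 % w
    tokens = tokens - tokens
    w = 19 + 56
    out = 36 + 56
    tokens = w < width
    return width

7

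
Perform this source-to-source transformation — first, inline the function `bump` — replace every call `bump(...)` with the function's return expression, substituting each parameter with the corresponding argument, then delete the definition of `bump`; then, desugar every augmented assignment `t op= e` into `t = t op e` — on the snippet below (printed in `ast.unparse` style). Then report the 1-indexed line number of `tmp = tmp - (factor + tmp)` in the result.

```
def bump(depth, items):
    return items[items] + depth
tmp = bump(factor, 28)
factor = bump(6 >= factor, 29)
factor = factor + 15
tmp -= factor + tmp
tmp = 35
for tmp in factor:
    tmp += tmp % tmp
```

Transformed code:
tmp = 28[28] + factor
factor = 29[29] + (6 >= factor)
factor = factor + 15
tmp = tmp - (factor + tmp)
tmp = 35
for tmp in factor:
    tmp = tmp + tmp % tmp

4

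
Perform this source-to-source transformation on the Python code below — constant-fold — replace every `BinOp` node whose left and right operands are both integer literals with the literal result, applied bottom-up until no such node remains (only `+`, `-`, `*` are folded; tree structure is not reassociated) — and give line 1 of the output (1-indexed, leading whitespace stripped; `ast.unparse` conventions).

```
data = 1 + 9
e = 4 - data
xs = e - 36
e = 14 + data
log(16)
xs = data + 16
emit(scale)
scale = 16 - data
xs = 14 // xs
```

data = 10

Transformed code:
data = 10
e = 4 - data
xs = e - 36
e = 14 + data
log(16)
xs = data + 16
emit(scale)
scale = 16 - data
xs = 14 // xs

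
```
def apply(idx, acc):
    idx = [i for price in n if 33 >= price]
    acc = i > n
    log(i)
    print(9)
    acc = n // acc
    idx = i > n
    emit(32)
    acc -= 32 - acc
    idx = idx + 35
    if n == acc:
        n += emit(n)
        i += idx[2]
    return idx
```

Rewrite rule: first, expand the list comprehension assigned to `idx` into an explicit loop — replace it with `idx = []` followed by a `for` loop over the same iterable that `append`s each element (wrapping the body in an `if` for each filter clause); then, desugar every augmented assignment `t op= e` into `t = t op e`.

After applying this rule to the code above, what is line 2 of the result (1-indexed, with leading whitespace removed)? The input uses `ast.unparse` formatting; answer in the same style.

idx = []

Transformed code:
def apply(idx, acc):
    idx = []
    for price in n:
        if 33 >= price:
            idx.append(i)
    acc = i > n
    log(i)
    print(9)
    acc = n // acc
    idx = i > n
    emit(32)
    acc = acc - (32 - acc)
    idx = idx + 35
    if n == acc:
        n = n + emit(n)
        i = i + idx[2]
    return idx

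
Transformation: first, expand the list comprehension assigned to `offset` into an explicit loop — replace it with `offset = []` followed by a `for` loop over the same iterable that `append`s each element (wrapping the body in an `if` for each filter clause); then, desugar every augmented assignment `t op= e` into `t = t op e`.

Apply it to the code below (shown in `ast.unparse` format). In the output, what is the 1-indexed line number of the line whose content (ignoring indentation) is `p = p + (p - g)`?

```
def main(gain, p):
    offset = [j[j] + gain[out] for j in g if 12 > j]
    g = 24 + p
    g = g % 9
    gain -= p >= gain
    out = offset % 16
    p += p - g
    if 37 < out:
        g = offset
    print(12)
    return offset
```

10

Transformed code:
def main(gain, p):
    offset = []
    for j in g:
        if 12 > j:
            offset.append(j[j] + gain[out])
    g = 24 + p
    g = g % 9
    gain = gain - (p >= gain)
    out = offset % 16
    p = p + (p - g)
    if 37 < out:
        g = offset
    print(12)
    return offset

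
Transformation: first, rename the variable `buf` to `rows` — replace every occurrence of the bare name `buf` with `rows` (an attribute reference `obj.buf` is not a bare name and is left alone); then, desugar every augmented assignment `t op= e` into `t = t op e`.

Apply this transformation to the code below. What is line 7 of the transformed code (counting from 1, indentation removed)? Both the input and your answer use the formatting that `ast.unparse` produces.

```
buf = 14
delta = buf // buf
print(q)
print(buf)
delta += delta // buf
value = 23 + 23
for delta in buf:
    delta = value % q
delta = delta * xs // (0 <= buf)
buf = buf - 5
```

Transformed code:
rows = 14
delta = rows // rows
print(q)
print(rows)
delta = delta + delta // rows
value = 23 + 23
for delta in rows:
    delta = value % q
delta = delta * xs // (0 <= rows)
rows = rows - 5

for delta in rows:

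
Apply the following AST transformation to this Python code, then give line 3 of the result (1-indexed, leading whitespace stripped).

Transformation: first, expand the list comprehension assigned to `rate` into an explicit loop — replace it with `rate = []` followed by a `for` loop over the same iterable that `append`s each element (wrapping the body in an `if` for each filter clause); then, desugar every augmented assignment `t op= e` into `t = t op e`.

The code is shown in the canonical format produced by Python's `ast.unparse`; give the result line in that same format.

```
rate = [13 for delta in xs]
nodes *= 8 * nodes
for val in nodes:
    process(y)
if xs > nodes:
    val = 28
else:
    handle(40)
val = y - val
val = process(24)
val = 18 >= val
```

rate.append(13)

Transformed code:
rate = []
for delta in xs:
    rate.append(13)
nodes = nodes * (8 * nodes)
for val in nodes:
    process(y)
if xs > nodes:
    val = 28
else:
    handle(40)
val = y - val
val = process(24)
val = 18 >= val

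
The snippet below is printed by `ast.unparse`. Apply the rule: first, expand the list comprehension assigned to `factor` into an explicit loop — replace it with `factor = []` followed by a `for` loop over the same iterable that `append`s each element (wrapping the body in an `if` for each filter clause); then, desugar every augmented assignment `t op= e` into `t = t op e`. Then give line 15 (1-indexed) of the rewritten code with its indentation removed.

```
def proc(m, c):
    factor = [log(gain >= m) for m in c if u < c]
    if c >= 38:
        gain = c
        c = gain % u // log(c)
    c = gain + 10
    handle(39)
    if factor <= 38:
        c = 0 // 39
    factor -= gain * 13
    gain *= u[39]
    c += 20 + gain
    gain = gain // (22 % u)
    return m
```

c = c + (20 + gain)

Transformed code:
def proc(m, c):
    factor = []
    for m in c:
        if u < c:
            factor.append(log(gain >= m))
    if c >= 38:
        gain = c
        c = gain % u // log(c)
    c = gain + 10
    handle(39)
    if factor <= 38:
        c = 0 // 39
    factor = factor - gain * 13
    gain = gain * u[39]
    c = c + (20 + gain)
    gain = gain // (22 % u)
    return m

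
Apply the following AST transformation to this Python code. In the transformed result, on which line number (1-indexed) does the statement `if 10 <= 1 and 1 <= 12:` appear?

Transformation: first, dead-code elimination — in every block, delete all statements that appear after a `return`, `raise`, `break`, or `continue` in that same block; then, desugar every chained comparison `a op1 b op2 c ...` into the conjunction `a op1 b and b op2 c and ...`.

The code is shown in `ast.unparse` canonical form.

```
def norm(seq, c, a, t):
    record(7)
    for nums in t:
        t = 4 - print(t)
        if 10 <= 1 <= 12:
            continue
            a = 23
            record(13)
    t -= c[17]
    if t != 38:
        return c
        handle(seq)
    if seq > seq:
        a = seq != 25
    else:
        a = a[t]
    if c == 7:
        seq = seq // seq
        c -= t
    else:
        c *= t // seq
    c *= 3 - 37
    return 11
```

Transformed code:
def norm(seq, c, a, t):
    record(7)
    for nums in t:
        t = 4 - print(t)
        if 10 <= 1 and 1 <= 12:
            continue
    t -= c[17]
    if t != 38:
        return c
    if seq > seq:
        a = seq != 25
    else:
        a = a[t]
    if c == 7:
        seq = seq // seq
        c -= t
    else:
        c *= t // seq
    c *= 3 - 37
    return 11

5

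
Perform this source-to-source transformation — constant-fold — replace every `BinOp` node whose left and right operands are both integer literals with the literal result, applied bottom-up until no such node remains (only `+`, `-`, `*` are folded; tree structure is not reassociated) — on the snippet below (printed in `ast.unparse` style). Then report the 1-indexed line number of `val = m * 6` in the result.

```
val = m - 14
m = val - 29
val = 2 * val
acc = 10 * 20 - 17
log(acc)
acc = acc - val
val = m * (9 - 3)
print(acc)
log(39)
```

7

Transformed code:
val = m - 14
m = val - 29
val = 2 * val
acc = 183
log(acc)
acc = acc - val
val = m * 6
print(acc)
log(39)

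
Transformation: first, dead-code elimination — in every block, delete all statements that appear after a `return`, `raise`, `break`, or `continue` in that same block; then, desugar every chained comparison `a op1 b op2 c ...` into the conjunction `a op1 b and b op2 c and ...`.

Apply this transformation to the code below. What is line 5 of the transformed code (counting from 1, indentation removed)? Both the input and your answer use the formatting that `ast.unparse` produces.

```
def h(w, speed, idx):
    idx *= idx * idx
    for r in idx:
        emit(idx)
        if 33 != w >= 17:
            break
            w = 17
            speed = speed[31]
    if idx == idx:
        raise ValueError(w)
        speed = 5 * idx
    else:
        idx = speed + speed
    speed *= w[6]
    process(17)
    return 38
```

if 33 != w and w >= 17:

Transformed code:
def h(w, speed, idx):
    idx *= idx * idx
    for r in idx:
        emit(idx)
        if 33 != w and w >= 17:
            break
    if idx == idx:
        raise ValueError(w)
    else:
        idx = speed + speed
    speed *= w[6]
    process(17)
    return 38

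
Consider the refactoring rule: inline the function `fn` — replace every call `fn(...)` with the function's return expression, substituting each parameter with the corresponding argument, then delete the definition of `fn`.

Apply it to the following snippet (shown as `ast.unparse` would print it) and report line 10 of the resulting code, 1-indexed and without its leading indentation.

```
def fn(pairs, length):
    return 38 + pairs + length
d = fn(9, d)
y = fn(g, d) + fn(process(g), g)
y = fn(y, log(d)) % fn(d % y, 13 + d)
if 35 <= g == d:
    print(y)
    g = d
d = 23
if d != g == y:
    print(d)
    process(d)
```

Transformed code:
d = 38 + 9 + d
y = 38 + g + d + (38 + process(g) + g)
y = (38 + y + log(d)) % (38 + d % y + (13 + d))
if 35 <= g == d:
    print(y)
    g = d
d = 23
if d != g == y:
    print(d)
    process(d)

process(d)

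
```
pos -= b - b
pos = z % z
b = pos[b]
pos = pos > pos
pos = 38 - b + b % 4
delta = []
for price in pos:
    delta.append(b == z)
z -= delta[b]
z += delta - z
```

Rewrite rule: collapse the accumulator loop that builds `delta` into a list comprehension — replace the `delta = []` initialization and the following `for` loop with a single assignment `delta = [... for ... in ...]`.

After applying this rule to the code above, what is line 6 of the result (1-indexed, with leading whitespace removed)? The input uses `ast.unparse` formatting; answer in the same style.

Transformed code:
pos -= b - b
pos = z % z
b = pos[b]
pos = pos > pos
pos = 38 - b + b % 4
delta = [b == z for price in pos]
z -= delta[b]
z += delta - z

delta = [b == z for price in pos]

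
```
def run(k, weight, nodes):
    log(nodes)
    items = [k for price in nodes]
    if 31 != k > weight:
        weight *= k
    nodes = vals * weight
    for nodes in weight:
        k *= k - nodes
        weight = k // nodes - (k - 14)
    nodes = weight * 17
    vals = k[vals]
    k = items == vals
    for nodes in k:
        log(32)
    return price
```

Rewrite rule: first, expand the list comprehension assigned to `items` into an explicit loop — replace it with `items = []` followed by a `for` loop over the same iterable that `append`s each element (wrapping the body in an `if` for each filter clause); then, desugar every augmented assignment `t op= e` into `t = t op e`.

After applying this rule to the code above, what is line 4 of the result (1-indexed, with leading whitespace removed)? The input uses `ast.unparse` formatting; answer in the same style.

Transformed code:
def run(k, weight, nodes):
    log(nodes)
    items = []
    for price in nodes:
        items.append(k)
    if 31 != k > weight:
        weight = weight * k
    nodes = vals * weight
    for nodes in weight:
        k = k * (k - nodes)
        weight = k // nodes - (k - 14)
    nodes = weight * 17
    vals = k[vals]
    k = items == vals
    for nodes in k:
        log(32)
    return price

for price in nodes:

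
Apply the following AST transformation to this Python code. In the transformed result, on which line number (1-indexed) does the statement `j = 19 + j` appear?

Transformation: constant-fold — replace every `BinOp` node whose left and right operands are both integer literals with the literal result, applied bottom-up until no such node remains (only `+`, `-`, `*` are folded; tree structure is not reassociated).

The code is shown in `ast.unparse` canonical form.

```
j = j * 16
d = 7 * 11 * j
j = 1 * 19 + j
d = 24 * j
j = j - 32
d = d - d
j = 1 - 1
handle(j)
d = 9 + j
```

Transformed code:
j = j * 16
d = 77 * j
j = 19 + j
d = 24 * j
j = j - 32
d = d - d
j = 0
handle(j)
d = 9 + j

3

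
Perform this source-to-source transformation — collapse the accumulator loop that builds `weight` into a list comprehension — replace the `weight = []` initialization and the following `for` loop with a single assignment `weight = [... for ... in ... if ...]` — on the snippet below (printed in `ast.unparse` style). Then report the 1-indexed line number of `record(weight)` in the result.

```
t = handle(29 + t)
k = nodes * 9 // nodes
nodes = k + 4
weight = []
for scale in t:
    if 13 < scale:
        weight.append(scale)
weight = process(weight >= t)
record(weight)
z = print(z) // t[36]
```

6

Transformed code:
t = handle(29 + t)
k = nodes * 9 // nodes
nodes = k + 4
weight = [scale for scale in t if 13 < scale]
weight = process(weight >= t)
record(weight)
z = print(z) // t[36]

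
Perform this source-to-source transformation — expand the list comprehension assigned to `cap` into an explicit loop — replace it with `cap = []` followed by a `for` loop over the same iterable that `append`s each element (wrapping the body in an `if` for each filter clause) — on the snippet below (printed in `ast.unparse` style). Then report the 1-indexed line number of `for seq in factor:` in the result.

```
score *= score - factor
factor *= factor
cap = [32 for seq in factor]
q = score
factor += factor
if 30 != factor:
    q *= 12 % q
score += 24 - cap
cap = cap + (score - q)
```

4

Transformed code:
score *= score - factor
factor *= factor
cap = []
for seq in factor:
    cap.append(32)
q = score
factor += factor
if 30 != factor:
    q *= 12 % q
score += 24 - cap
cap = cap + (score - q)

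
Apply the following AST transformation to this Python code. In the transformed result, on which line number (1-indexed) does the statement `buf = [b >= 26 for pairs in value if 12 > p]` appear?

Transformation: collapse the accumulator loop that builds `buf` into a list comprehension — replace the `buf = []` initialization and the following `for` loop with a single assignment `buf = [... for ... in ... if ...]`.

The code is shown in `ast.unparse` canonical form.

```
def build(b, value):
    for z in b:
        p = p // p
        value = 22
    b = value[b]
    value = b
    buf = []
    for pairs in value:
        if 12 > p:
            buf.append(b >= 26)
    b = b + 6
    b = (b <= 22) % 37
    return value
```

7

Transformed code:
def build(b, value):
    for z in b:
        p = p // p
        value = 22
    b = value[b]
    value = b
    buf = [b >= 26 for pairs in value if 12 > p]
    b = b + 6
    b = (b <= 22) % 37
    return value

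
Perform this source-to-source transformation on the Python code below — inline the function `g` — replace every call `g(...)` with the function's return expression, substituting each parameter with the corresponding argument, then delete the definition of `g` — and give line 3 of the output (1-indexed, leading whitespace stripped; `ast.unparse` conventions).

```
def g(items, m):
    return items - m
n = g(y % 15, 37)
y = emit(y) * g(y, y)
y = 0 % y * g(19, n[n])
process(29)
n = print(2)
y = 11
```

y = 0 % y * (19 - n[n])

Transformed code:
n = y % 15 - 37
y = emit(y) * (y - y)
y = 0 % y * (19 - n[n])
process(29)
n = print(2)
y = 11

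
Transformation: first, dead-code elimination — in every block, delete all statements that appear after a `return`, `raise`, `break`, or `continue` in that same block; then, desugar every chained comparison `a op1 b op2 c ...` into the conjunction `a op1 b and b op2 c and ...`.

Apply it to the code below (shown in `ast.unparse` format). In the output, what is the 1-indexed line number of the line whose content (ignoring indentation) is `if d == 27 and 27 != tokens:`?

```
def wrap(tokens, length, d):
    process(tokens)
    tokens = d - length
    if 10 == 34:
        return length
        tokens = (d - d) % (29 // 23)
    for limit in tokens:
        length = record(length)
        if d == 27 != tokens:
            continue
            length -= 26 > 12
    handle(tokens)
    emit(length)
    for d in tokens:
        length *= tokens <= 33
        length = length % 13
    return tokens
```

8

Transformed code:
def wrap(tokens, length, d):
    process(tokens)
    tokens = d - length
    if 10 == 34:
        return length
    for limit in tokens:
        length = record(length)
        if d == 27 and 27 != tokens:
            continue
    handle(tokens)
    emit(length)
    for d in tokens:
        length *= tokens <= 33
        length = length % 13
    return tokens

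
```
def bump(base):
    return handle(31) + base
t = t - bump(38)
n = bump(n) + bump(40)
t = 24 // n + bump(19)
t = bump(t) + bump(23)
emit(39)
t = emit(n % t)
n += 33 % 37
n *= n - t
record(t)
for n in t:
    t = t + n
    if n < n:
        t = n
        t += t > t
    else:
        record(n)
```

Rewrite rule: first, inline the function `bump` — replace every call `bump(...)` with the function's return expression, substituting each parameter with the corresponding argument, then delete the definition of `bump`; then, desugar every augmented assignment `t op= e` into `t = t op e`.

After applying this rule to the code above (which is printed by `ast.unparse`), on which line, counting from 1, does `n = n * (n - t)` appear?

Transformed code:
t = t - (handle(31) + 38)
n = handle(31) + n + (handle(31) + 40)
t = 24 // n + (handle(31) + 19)
t = handle(31) + t + (handle(31) + 23)
emit(39)
t = emit(n % t)
n = n + 33 % 37
n = n * (n - t)
record(t)
for n in t:
    t = t + n
    if n < n:
        t = n
        t = t + (t > t)
    else:
        record(n)

8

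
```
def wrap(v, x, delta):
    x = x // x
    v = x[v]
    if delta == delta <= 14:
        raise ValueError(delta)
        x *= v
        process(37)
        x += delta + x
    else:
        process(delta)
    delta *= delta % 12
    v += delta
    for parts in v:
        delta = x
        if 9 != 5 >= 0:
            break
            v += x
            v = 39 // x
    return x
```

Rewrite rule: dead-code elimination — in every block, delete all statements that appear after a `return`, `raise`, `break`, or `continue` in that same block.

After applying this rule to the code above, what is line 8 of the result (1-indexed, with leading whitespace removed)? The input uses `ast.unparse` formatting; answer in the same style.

Transformed code:
def wrap(v, x, delta):
    x = x // x
    v = x[v]
    if delta == delta <= 14:
        raise ValueError(delta)
    else:
        process(delta)
    delta *= delta % 12
    v += delta
    for parts in v:
        delta = x
        if 9 != 5 >= 0:
            break
    return x

delta *= delta % 12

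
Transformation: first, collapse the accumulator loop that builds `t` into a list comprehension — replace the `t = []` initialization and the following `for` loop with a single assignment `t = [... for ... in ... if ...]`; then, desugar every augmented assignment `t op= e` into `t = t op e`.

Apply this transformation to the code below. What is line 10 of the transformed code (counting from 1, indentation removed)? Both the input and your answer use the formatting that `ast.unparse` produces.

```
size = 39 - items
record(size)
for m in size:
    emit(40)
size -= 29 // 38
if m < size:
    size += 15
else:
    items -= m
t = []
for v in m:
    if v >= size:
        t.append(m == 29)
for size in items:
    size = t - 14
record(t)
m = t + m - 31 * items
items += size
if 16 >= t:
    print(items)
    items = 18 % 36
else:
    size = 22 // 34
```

Transformed code:
size = 39 - items
record(size)
for m in size:
    emit(40)
size = size - 29 // 38
if m < size:
    size = size + 15
else:
    items = items - m
t = [m == 29 for v in m if v >= size]
for size in items:
    size = t - 14
record(t)
m = t + m - 31 * items
items = items + size
if 16 >= t:
    print(items)
    items = 18 % 36
else:
    size = 22 // 34

t = [m == 29 for v in m if v >= size]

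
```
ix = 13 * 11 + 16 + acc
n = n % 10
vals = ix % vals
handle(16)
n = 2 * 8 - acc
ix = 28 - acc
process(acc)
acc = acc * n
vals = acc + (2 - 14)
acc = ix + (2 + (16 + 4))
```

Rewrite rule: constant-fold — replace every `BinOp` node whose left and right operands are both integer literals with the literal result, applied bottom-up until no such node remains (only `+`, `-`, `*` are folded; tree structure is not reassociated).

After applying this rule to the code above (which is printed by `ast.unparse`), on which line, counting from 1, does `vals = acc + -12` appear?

Transformed code:
ix = 159 + acc
n = n % 10
vals = ix % vals
handle(16)
n = 16 - acc
ix = 28 - acc
process(acc)
acc = acc * n
vals = acc + -12
acc = ix + 22

9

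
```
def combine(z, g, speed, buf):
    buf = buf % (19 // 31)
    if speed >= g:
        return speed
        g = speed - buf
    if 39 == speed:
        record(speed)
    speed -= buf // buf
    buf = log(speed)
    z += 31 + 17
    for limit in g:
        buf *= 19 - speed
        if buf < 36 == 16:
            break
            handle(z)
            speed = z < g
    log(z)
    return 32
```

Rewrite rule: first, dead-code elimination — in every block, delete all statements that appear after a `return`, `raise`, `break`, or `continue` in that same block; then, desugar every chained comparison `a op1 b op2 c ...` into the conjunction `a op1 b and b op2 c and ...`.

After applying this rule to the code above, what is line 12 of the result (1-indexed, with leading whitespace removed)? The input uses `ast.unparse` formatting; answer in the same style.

Transformed code:
def combine(z, g, speed, buf):
    buf = buf % (19 // 31)
    if speed >= g:
        return speed
    if 39 == speed:
        record(speed)
    speed -= buf // buf
    buf = log(speed)
    z += 31 + 17
    for limit in g:
        buf *= 19 - speed
        if buf < 36 and 36 == 16:
            break
    log(z)
    return 32

if buf < 36 and 36 == 16:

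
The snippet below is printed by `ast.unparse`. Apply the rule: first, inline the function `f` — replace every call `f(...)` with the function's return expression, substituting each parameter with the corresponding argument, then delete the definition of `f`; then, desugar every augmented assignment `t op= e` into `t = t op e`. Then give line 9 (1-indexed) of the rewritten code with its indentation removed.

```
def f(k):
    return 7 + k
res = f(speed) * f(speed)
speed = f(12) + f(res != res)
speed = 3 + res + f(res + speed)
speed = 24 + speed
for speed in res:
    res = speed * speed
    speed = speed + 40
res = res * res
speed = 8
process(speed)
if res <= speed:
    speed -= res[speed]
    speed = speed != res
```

Transformed code:
res = (7 + speed) * (7 + speed)
speed = 7 + 12 + (7 + (res != res))
speed = 3 + res + (7 + (res + speed))
speed = 24 + speed
for speed in res:
    res = speed * speed
    speed = speed + 40
res = res * res
speed = 8
process(speed)
if res <= speed:
    speed = speed - res[speed]
    speed = speed != res

speed = 8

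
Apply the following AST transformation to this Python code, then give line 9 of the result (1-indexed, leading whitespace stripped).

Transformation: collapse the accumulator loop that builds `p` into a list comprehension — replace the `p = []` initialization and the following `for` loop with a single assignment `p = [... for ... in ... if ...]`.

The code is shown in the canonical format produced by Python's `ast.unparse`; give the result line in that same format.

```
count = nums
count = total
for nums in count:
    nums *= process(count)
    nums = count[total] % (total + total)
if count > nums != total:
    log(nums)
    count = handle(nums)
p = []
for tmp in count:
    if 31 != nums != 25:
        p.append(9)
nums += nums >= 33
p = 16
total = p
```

Transformed code:
count = nums
count = total
for nums in count:
    nums *= process(count)
    nums = count[total] % (total + total)
if count > nums != total:
    log(nums)
    count = handle(nums)
p = [9 for tmp in count if 31 != nums != 25]
nums += nums >= 33
p = 16
total = p

p = [9 for tmp in count if 31 != nums != 25]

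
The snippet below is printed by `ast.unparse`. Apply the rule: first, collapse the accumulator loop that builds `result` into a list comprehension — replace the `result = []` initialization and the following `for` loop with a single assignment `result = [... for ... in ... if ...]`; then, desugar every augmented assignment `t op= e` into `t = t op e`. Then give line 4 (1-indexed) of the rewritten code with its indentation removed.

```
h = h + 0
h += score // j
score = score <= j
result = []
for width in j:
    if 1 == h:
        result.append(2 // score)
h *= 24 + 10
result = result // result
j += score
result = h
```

Transformed code:
h = h + 0
h = h + score // j
score = score <= j
result = [2 // score for width in j if 1 == h]
h = h * (24 + 10)
result = result // result
j = j + score
result = h

result = [2 // score for width in j if 1 == h]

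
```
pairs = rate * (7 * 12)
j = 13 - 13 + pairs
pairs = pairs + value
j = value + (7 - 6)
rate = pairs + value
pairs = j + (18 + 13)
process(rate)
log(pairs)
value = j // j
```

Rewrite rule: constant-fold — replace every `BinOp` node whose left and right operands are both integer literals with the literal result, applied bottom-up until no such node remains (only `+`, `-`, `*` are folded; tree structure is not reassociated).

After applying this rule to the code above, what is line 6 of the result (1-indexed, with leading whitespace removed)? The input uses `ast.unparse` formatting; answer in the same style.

pairs = j + 31

Transformed code:
pairs = rate * 84
j = 0 + pairs
pairs = pairs + value
j = value + 1
rate = pairs + value
pairs = j + 31
process(rate)
log(pairs)
value = j // j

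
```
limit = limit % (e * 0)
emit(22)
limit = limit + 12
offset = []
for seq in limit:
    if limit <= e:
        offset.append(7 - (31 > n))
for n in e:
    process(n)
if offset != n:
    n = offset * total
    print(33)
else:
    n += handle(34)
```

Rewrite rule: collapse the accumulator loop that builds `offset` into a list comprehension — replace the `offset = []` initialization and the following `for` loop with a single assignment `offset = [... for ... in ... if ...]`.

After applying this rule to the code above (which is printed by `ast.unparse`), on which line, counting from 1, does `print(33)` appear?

Transformed code:
limit = limit % (e * 0)
emit(22)
limit = limit + 12
offset = [7 - (31 > n) for seq in limit if limit <= e]
for n in e:
    process(n)
if offset != n:
    n = offset * total
    print(33)
else:
    n += handle(34)

9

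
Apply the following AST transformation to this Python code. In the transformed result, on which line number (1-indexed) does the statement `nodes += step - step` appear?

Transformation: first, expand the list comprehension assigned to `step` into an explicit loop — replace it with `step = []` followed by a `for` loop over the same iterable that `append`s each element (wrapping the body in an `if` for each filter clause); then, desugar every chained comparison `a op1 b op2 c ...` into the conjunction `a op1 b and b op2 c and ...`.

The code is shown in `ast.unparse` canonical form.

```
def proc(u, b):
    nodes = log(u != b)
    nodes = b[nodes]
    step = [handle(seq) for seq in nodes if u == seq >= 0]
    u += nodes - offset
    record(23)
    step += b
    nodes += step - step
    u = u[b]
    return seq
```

Transformed code:
def proc(u, b):
    nodes = log(u != b)
    nodes = b[nodes]
    step = []
    for seq in nodes:
        if u == seq and seq >= 0:
            step.append(handle(seq))
    u += nodes - offset
    record(23)
    step += b
    nodes += step - step
    u = u[b]
    return seq

11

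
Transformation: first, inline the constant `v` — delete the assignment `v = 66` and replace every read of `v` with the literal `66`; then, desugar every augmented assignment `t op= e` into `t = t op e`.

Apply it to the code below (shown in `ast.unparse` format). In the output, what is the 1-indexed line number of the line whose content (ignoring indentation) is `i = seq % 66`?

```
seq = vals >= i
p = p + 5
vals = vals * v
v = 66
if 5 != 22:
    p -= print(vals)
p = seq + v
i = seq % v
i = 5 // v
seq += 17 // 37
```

7

Transformed code:
seq = vals >= i
p = p + 5
vals = vals * 66
if 5 != 22:
    p = p - print(vals)
p = seq + 66
i = seq % 66
i = 5 // 66
seq = seq + 17 // 37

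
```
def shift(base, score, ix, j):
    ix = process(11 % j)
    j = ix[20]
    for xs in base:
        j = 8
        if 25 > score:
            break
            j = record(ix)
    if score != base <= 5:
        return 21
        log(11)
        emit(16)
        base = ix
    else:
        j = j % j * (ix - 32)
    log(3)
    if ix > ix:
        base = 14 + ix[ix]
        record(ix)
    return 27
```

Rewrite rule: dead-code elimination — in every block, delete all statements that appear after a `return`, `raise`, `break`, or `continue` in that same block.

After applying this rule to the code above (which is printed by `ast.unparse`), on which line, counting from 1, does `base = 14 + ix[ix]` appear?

14

Transformed code:
def shift(base, score, ix, j):
    ix = process(11 % j)
    j = ix[20]
    for xs in base:
        j = 8
        if 25 > score:
            break
    if score != base <= 5:
        return 21
    else:
        j = j % j * (ix - 32)
    log(3)
    if ix > ix:
        base = 14 + ix[ix]
        record(ix)
    return 27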